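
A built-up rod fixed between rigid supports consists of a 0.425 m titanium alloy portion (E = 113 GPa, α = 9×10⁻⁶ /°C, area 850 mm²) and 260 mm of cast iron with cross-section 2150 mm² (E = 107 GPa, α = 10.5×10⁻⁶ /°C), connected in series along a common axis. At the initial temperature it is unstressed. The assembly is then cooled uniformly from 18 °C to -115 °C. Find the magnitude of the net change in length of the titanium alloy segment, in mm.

With the walls removed the bar would change length by δ_free = Σ αᵢΔT Lᵢ = 9×10⁻⁶×133×425 + 10.5×10⁻⁶×133×260 = 0.8718 mm.
The walls prevent any net length change, so an axial force P (same in every segment) develops. Compatibility: P · Σ Lᵢ/(AᵢEᵢ) = δ_free.
The series flexibility is Σ Lᵢ/(AᵢEᵢ) = 425/(850×113×10³) + 260/(2150×107×10³) = 5.555×10⁻⁶ mm/N.
P = 0.8718 / 5.555×10⁻⁶ = 156900 N = 156.9 kN, tensile.
For the titanium alloy segment, free thermal change = 9×10⁻⁶×133×425 = 0.5087 mm and elastic change from P = 156900×425/(850×113×10³) = 0.6944 mm; these oppose, so the net change is 0.186 mm (segment lengthens).

|ΔL| ≈ 0.186 mm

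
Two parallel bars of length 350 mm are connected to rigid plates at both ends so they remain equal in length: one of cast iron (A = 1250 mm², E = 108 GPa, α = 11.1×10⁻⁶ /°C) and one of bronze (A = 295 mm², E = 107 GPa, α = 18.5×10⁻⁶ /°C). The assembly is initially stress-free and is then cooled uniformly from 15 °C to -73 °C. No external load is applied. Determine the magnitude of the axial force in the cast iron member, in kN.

Both members must finish at the same length. With the larger α, the bronze tends to over-contract; the plates restrain it, putting the bronze in tension and the cast iron in compression. With no external load the two internal forces are equal and opposite, magnitude P.
Compatibility of the two members (thermal + elastic change equal): (α₁ − α₂)ΔT = P·[1/(A₁E₁) + 1/(A₂E₂)].
|α₁ − α₂|·ΔT = 7.4×10⁻⁶ × 88 = 0.0006512.
1/(A₁E₁) + 1/(A₂E₂) = 1/(1250×108×10³) + 1/(295×107×10³) = 3.909×10⁻⁸ N⁻¹.
P = 0.0006512 / 3.909×10⁻⁸ = 16660 N = 16.66 kN.

P ≈ 16.7 kN (compressive in the cast iron)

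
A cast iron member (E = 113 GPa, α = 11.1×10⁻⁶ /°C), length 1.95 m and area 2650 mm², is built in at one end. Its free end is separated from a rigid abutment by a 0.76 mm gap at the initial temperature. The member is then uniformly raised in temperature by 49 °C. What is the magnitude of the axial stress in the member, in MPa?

Free thermal elongation = αΔT L = 11.1×10⁻⁶ × 49 × 1950 = 1.061 mm.
After closing the 0.76 mm clearance, 1.061 − 0.76 = 0.3006 mm of expansion remains to be suppressed by the wall.
Compatibility: PL/(AE) = 0.3006 mm, so σ = P/A = E × (0.3006/1950) = 17.42 MPa.

σ ≈ 17.4 MPa (compressive)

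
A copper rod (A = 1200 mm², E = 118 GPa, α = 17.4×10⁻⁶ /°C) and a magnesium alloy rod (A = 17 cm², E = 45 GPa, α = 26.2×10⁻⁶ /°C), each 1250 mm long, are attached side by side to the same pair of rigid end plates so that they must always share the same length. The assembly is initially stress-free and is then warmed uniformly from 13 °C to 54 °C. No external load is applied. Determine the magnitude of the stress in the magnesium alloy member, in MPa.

σ ≈ 10.5 MPa (compressive)

Equilibrium of a rigid end plate with no external load gives equal and opposite internal forces ±P in the two members. Since α_{magnesium alloy} > α_{copper}, heating drives the magnesium alloy into compression and the copper into tension.
Compatibility of the two members (thermal + elastic change equal): (α₁ − α₂)ΔT = P·[1/(A₁E₁) + 1/(A₂E₂)].
|α₁ − α₂|·ΔT = 8.8×10⁻⁶ × 41 = 0.0003608.
1/(A₁E₁) + 1/(A₂E₂) = 1/(1200×118×10³) + 1/(1700×45×10³) = 2.013×10⁻⁸ N⁻¹.
So P = 0.0003608 / 2.013×10⁻⁸ = 17.92 kN.
σ_{magnesium alloy} = P/A₂ = 17920/1700 = 10.54 MPa, compressive.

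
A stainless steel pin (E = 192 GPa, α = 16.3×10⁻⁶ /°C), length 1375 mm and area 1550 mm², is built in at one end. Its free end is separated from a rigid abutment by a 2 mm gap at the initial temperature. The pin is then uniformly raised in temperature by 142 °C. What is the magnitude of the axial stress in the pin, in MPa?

σ ≈ 165 MPa (compressive)

If the wall were absent the pin would grow by αΔT L = 16.3×10⁻⁶ × 142 × 1375 = 3.183 mm.
The gap closes (δ_free > 2 mm) and the wall then resists a further 3.183 − 2 = 1.183 mm of expansion.
That suppressed elongation corresponds to σ = E·Δ/L = 192×10³ × 1.183/1375 = 165.1 MPa.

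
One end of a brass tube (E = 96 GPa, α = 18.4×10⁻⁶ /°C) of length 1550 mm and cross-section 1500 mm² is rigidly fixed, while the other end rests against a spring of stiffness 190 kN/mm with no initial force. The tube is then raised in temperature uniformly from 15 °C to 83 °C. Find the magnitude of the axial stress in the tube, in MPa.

σ ≈ 80.7 MPa (compressive)

The unrestrained thermal change is αΔT L = 18.4×10⁻⁶ × 68 × 1550 = 1.939 mm.
Let P be the compressive force at the spring. The tube shortens elastically by PL/(AE) and the spring compresses by P/k; together these equal δ_free.
So P = δ_free / [L/(AE) + 1/k] = 1.939 / [ 1550/(1500×96×10³) + 1/(190×10³) ].
P = 1.939 / 1.603×10⁻⁵ = 121000 N.
σ = P/A = 121000/1500 = 80.67 MPa.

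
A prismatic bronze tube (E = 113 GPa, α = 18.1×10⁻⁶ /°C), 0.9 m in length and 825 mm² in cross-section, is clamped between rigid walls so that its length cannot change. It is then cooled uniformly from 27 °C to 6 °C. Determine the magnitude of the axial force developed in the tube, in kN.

Full restraint means ε = 0, so the stress is σ = EαΔT = 113×10³ × 18.1×10⁻⁶ × 21 = 42.95 MPa.
Then P = σA = 42.95 × 825 mm² = 35.43 kN, tensile.

P ≈ 35.4 kN (tensile)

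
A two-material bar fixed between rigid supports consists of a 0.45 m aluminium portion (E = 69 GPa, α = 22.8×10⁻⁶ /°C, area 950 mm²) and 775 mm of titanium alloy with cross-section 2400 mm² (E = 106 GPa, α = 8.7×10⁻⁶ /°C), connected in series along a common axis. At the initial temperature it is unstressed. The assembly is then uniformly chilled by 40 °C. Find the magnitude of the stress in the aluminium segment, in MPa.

σ ≈ 72.2 MPa (tensile)

With the walls removed the bar would change length by δ_free = Σ αᵢΔT Lᵢ = 22.8×10⁻⁶×40×450 + 8.7×10⁻⁶×40×775 = 0.6801 mm.
Since the ends are fixed, an axial force P builds up, equal in every segment, with P · Σ Lᵢ/(AᵢEᵢ) = δ_free.
The series flexibility is Σ Lᵢ/(AᵢEᵢ) = 450/(950×69×10³) + 775/(2400×106×10³) = 9.911×10⁻⁶ mm/N.
Hence P = δ_free / Σ(L/AE) = 0.6801/9.911×10⁻⁶ = 68.62 kN (tensile).
σ_{aluminium} = P / A = 68620 / 950 = 72.23 MPa.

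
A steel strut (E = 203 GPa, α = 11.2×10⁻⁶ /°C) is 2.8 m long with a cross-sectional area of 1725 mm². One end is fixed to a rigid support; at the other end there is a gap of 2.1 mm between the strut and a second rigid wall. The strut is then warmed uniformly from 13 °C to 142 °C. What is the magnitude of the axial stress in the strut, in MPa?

σ ≈ 141 MPa (compressive)

Unrestrained expansion: δ_free = αΔT L = 11.2×10⁻⁶ × 129 × 2800 = 4.045 mm.
After closing the 2.1 mm clearance, 4.045 − 2.1 = 1.945 mm of expansion remains to be suppressed by the wall.
So σ = E(δ_free − g)/L = 203×10³ × 1.945/2800 = 141 MPa.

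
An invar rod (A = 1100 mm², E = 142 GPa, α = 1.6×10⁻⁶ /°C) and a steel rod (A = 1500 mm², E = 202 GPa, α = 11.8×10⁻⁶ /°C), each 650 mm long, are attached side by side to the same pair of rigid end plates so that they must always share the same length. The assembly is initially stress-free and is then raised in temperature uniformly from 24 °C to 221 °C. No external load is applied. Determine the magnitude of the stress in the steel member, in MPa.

σ ≈ 138 MPa (compressive)

Equilibrium of a rigid end plate with no external load gives equal and opposite internal forces ±P in the two members. Since α_{steel} > α_{invar}, heating drives the steel into compression and the invar into tension.
Compatibility of the two members (thermal + elastic change equal): (α₁ − α₂)ΔT = P·[1/(A₁E₁) + 1/(A₂E₂)].
|α₁ − α₂|·ΔT = 10.2×10⁻⁶ × 197 = 0.002009.
1/(A₁E₁) + 1/(A₂E₂) = 1/(1100×142×10³) + 1/(1500×202×10³) = 9.702×10⁻⁹ N⁻¹.
So P = 0.002009 / 9.702×10⁻⁹ = 207.1 kN.
σ_{steel} = P/A₂ = 207100/1500 = 138.1 MPa, compressive.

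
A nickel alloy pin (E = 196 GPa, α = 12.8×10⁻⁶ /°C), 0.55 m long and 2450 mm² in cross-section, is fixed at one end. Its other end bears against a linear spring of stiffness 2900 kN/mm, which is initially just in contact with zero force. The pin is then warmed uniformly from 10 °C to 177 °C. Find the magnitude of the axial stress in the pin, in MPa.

σ ≈ 322 MPa (compressive)

The unrestrained thermal change is αΔT L = 12.8×10⁻⁶ × 167 × 550 = 1.176 mm.
Let P be the compressive force at the spring. The pin shortens elastically by PL/(AE) and the spring compresses by P/k; together these equal δ_free.
So P = δ_free / [L/(AE) + 1/k] = 1.176 / [ 550/(2450×196×10³) + 1/(2900×10³) ].
P = 1.176 / 1.49×10⁻⁶ = 788900 N.
σ = P/A = 788900/2450 = 322 MPa.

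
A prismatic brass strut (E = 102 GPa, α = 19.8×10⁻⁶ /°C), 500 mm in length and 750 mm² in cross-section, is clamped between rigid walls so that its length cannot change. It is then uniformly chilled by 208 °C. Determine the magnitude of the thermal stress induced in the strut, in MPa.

σ ≈ 420 MPa (tensile)

With length fixed, the mechanical strain must cancel the thermal strain αΔT = 19.8×10⁻⁶ × 208 = 4118.4×10⁻⁶.
The stress required to suppress this strain is σ = Eε = 102×10³ × 4118.4×10⁻⁶ = 420.1 MPa, tensile since the strut is trying to contract.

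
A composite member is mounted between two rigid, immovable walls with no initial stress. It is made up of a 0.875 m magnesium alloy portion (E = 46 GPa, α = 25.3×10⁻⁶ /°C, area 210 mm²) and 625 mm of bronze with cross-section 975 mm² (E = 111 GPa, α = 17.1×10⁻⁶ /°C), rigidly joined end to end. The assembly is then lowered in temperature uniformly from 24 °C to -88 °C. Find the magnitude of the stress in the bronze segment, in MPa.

With the walls removed the bar would change length by δ_free = Σ αᵢΔT Lᵢ = 25.3×10⁻⁶×112×875 + 17.1×10⁻⁶×112×625 = 3.676 mm.
The walls prevent any net length change, so an axial force P (same in every segment) develops. Compatibility: P · Σ Lᵢ/(AᵢEᵢ) = δ_free.
The series flexibility is Σ Lᵢ/(AᵢEᵢ) = 875/(210×46×10³) + 625/(975×111×10³) = 9.635×10⁻⁵ mm/N.
P = 3.676 / 9.635×10⁻⁵ = 38150 N = 38.15 kN, tensile.
σ_{bronze} = P / A = 38150 / 975 = 39.13 MPa.

σ ≈ 39.1 MPa (tensile)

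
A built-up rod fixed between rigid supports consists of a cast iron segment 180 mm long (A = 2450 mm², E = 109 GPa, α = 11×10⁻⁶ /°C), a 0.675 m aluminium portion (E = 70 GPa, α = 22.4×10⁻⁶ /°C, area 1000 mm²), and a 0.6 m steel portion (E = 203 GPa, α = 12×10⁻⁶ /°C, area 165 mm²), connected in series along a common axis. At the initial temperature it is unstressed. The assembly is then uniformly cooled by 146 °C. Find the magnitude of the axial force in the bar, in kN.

P ≈ 126 kN (tensile)

Free thermal contraction of the whole bar: Σ αᵢΔT Lᵢ = 11×10⁻⁶×146×180 + 22.4×10⁻⁶×146×675 + 12×10⁻⁶×146×600 = 3.548 mm.
The walls prevent any net length change, so an axial force P (same in every segment) develops. Compatibility: P · Σ Lᵢ/(AᵢEᵢ) = δ_free.
The series flexibility is Σ Lᵢ/(AᵢEᵢ) = 180/(2450×109×10³) + 675/(1000×70×10³) + 600/(165×203×10³) = 2.823×10⁻⁵ mm/N.
P = 3.548 / 2.823×10⁻⁵ = 125700 N = 125.7 kN, tensile.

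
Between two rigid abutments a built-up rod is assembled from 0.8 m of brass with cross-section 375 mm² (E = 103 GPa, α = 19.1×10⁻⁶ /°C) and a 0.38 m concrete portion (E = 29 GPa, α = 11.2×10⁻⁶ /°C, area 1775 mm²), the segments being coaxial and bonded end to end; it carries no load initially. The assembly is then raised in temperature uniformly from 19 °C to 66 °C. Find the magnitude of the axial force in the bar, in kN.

If the supports were absent, the total length change would be Σ αᵢΔT Lᵢ = 19.1×10⁻⁶×47×800 + 11.2×10⁻⁶×47×380 = 0.9182 mm.
The rigid supports impose zero overall length change; the single axial force P common to all segments must satisfy P Σ Lᵢ/(AᵢEᵢ) = δ_free.
The series flexibility is Σ Lᵢ/(AᵢEᵢ) = 800/(375×103×10³) + 380/(1775×29×10³) = 2.809×10⁻⁵ mm/N.
P = 0.9182 / 2.809×10⁻⁵ = 32680 N = 32.68 kN, compressive.

P ≈ 32.7 kN (compressive)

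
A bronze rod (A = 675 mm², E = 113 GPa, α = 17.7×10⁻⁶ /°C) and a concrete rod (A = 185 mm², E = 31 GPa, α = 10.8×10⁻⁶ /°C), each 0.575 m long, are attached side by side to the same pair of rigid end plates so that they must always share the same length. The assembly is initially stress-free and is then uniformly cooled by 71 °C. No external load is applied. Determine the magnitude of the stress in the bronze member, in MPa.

Equilibrium of a rigid end plate with no external load gives equal and opposite internal forces ±P in the two members. Since α_{bronze} > α_{concrete}, cooling drives the bronze into tension and the concrete into compression.
Compatibility of the two members (thermal + elastic change equal): (α₁ − α₂)ΔT = P·[1/(A₁E₁) + 1/(A₂E₂)].
|α₁ − α₂|·ΔT = 6.9×10⁻⁶ × 71 = 0.0004899.
1/(A₁E₁) + 1/(A₂E₂) = 1/(675×113×10³) + 1/(185×31×10³) = 1.875×10⁻⁷ N⁻¹.
P = 0.0004899 / 1.875×10⁻⁷ = 2613 N = 2.613 kN.
σ_{bronze} = P/A₁ = 2613/675 = 3.871 MPa, tensile.

σ ≈ 3.87 MPa (tensile)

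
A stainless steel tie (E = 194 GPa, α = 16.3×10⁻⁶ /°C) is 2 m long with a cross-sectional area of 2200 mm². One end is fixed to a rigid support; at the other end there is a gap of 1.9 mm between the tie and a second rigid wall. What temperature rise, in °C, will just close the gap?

The gap closes when αΔT L = 1.9 mm, since the tie is still unstressed at that instant.
ΔT = 1.9 / (16.3×10⁻⁶ × 2000) = 58.28 °C.

ΔT ≈ 58.3 °C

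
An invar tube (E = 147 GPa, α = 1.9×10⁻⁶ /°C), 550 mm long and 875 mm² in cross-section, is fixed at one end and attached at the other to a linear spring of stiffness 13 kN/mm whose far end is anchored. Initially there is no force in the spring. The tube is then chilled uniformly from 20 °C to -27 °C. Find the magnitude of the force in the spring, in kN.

Free thermal contraction: δ_free = αΔT L = 1.9×10⁻⁶ × 47 × 550 = 0.04911 mm.
Let P be the tensile force in the spring. The tube extends elastically by PL/(AE) and the spring stretches by P/k; together these equal δ_free.
So P = δ_free / [L/(AE) + 1/k] = 0.04911 / [ 550/(875×147×10³) + 1/(13×10³) ].
P = 0.04911 / 8.12×10⁻⁵ = 604.9 N.

P ≈ 0.605 kN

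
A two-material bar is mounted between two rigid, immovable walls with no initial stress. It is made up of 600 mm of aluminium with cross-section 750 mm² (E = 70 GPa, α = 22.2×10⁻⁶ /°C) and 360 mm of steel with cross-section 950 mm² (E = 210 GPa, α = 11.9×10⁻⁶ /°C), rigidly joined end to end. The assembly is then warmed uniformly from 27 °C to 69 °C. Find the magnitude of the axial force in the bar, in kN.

P ≈ 55.9 kN (compressive)

With the walls removed the bar would change length by δ_free = Σ αᵢΔT Lᵢ = 22.2×10⁻⁶×42×600 + 11.9×10⁻⁶×42×360 = 0.7394 mm.
The rigid supports impose zero overall length change; the single axial force P common to all segments must satisfy P Σ Lᵢ/(AᵢEᵢ) = δ_free.
The series flexibility is Σ Lᵢ/(AᵢEᵢ) = 600/(750×70×10³) + 360/(950×210×10³) = 1.323×10⁻⁵ mm/N.
So P = 0.7394 / 1.323×10⁻⁵ = 55.87 kN, compressive.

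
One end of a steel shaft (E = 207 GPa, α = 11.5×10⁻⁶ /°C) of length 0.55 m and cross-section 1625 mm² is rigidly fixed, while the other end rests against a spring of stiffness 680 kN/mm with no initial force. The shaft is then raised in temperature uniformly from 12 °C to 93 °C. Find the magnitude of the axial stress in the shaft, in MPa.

The unrestrained thermal change is αΔT L = 11.5×10⁻⁶ × 81 × 550 = 0.5123 mm.
With a force P in the spring, the elastic change of the shaft is PL/(AE) and that of the spring is P/k; compatibility requires their sum to equal δ_free.
P [ L/(AE) + 1/k ] = δ_free → P [ 550/(1625×207×10³) + 1/(680×10³) ] = 0.5123.
P = 0.5123 / 3.106×10⁻⁶ = 165000 N.
σ = P/A = 165000/1625 = 101.5 MPa.

σ ≈ 102 MPa (compressive)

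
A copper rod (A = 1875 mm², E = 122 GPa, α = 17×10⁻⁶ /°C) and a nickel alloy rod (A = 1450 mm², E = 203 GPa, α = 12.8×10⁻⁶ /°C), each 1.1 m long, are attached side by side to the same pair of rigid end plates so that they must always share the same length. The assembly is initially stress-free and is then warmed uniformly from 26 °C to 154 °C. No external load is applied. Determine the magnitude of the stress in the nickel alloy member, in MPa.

Equilibrium of a rigid end plate with no external load gives equal and opposite internal forces ±P in the two members. Since α_{copper} > α_{nickel alloy}, heating drives the copper into compression and the nickel alloy into tension.
Setting the final lengths equal and cancelling L: (α₁ − α₂)ΔT = P/(A₁E₁) + P/(A₂E₂).
|α₁ − α₂|·ΔT = 4.2×10⁻⁶ × 128 = 0.0005376.
1/(A₁E₁) + 1/(A₂E₂) = 1/(1875×122×10³) + 1/(1450×203×10³) = 7.769×10⁻⁹ N⁻¹.
So P = 0.0005376 / 7.769×10⁻⁹ = 69.2 kN.
σ_{nickel alloy} = P/A₂ = 69200/1450 = 47.72 MPa, tensile.

σ ≈ 47.7 MPa (tensile)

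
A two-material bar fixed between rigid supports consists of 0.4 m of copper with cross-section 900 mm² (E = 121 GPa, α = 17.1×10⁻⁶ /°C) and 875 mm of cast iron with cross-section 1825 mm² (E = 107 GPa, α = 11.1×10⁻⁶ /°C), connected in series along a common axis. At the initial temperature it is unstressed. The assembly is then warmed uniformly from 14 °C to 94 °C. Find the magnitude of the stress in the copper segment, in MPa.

Free thermal expansion of the whole bar: Σ αᵢΔT Lᵢ = 17.1×10⁻⁶×80×400 + 11.1×10⁻⁶×80×875 = 1.324 mm.
The walls prevent any net length change, so an axial force P (same in every segment) develops. Compatibility: P · Σ Lᵢ/(AᵢEᵢ) = δ_free.
The series flexibility is Σ Lᵢ/(AᵢEᵢ) = 400/(900×121×10³) + 875/(1825×107×10³) = 8.154×10⁻⁶ mm/N.
Hence P = δ_free / Σ(L/AE) = 1.324/8.154×10⁻⁶ = 162.4 kN (compressive).
σ_{copper} = P / A = 162400 / 900 = 180.4 MPa.

σ ≈ 180 MPa (compressive)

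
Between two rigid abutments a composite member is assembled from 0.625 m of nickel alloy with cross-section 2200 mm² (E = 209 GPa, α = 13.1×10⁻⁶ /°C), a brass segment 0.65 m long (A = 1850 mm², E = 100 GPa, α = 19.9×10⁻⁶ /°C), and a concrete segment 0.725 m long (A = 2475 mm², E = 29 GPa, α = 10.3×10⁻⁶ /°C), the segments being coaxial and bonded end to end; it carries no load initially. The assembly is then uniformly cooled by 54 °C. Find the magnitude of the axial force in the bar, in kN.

P ≈ 103 kN (tensile)

Free thermal contraction of the whole bar: Σ αᵢΔT Lᵢ = 13.1×10⁻⁶×54×625 + 19.9×10⁻⁶×54×650 + 10.3×10⁻⁶×54×725 = 1.544 mm.
The rigid supports impose zero overall length change; the single axial force P common to all segments must satisfy P Σ Lᵢ/(AᵢEᵢ) = δ_free.
Σ Lᵢ/(AᵢEᵢ) = 625/(2200×209×10³) + 650/(1850×100×10³) + 725/(2475×29×10³) = 1.497×10⁻⁵ mm/N.
So P = 1.544 / 1.497×10⁻⁵ = 103.1 kN, tensile.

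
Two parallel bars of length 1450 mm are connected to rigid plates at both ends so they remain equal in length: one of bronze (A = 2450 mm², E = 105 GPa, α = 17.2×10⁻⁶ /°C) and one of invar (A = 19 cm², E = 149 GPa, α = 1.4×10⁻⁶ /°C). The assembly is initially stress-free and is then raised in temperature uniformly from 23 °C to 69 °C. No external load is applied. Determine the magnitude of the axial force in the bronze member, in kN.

Equilibrium of a rigid end plate with no external load gives equal and opposite internal forces ±P in the two members. Since α_{bronze} > α_{invar}, heating drives the bronze into compression and the invar into tension.
Compatibility of the two members (thermal + elastic change equal): (α₁ − α₂)ΔT = P·[1/(A₁E₁) + 1/(A₂E₂)].
|α₁ − α₂|·ΔT = 15.8×10⁻⁶ × 46 = 0.0007268.
1/(A₁E₁) + 1/(A₂E₂) = 1/(2450×105×10³) + 1/(1900×149×10³) = 7.42×10⁻⁹ N⁻¹.
P = 0.0007268 / 7.42×10⁻⁹ = 97960 N = 97.96 kN.

P ≈ 98 kN (compressive in the bronze)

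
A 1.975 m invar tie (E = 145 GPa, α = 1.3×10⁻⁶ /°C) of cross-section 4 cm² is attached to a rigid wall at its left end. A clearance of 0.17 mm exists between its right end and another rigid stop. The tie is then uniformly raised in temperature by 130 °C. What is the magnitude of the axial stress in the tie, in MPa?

σ ≈ 12 MPa (compressive)

If the wall were absent the tie would grow by αΔT L = 1.3×10⁻⁶ × 130 × 1975 = 0.3338 mm.
This exceeds the 0.17 mm gap, so the wall pushes back. The portion of expansion that must be recovered elastically is δ_free − gap = 0.3338 − 0.17 = 0.1638 mm.
So σ = E(δ_free − g)/L = 145×10³ × 0.1638/1975 = 12.02 MPa.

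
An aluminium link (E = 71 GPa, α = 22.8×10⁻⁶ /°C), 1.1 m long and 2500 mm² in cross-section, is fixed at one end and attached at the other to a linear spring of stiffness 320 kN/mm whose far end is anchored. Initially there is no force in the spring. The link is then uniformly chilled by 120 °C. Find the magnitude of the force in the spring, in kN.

Free thermal contraction: δ_free = αΔT L = 22.8×10⁻⁶ × 120 × 1100 = 3.01 mm.
With a force P in the spring, the elastic change of the link is PL/(AE) and that of the spring is P/k; compatibility requires their sum to equal δ_free.
P [ L/(AE) + 1/k ] = δ_free → P [ 1100/(2500×71×10³) + 1/(320×10³) ] = 3.01.
P = 3.01 / 9.322×10⁻⁶ = 322800 N.

P ≈ 323 kN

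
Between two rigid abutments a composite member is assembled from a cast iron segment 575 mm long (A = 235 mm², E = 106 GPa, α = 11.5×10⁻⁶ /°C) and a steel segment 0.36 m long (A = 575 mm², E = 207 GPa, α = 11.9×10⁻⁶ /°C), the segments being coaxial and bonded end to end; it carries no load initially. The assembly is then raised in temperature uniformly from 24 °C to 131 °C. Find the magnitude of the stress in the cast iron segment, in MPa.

Free thermal expansion of the whole bar: Σ αᵢΔT Lᵢ = 11.5×10⁻⁶×107×575 + 11.9×10⁻⁶×107×360 = 1.166 mm.
Since the ends are fixed, an axial force P builds up, equal in every segment, with P · Σ Lᵢ/(AᵢEᵢ) = δ_free.
Σ Lᵢ/(AᵢEᵢ) = 575/(235×106×10³) + 360/(575×207×10³) = 2.611×10⁻⁵ mm/N.
Hence P = δ_free / Σ(L/AE) = 1.166/2.611×10⁻⁵ = 44.66 kN (compressive).
σ_{cast iron} = P / A = 44660 / 235 = 190 MPa.

σ ≈ 190 MPa (compressive)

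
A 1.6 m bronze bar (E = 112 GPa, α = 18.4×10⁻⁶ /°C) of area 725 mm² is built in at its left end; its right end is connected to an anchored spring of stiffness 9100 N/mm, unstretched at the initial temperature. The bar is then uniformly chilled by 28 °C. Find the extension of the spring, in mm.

δ ≈ 0.699 mm

The unrestrained thermal change is αΔT L = 18.4×10⁻⁶ × 28 × 1600 = 0.8243 mm.
Let P be the tensile force in the spring. The bar extends elastically by PL/(AE) and the spring stretches by P/k; together these equal δ_free.
So P = δ_free / [L/(AE) + 1/k] = 0.8243 / [ 1600/(725×112×10³) + 1/(9100) ].
P = 0.8243 / 0.0001296 = 6361 N.
Spring extension = P/k = 6361/(9100) = 0.699 mm.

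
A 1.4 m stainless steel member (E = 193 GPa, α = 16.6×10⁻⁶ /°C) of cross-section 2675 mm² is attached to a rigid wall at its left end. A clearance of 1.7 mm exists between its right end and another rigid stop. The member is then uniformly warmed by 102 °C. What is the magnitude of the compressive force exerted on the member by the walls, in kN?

P ≈ 247 kN

Unrestrained expansion: δ_free = αΔT L = 16.6×10⁻⁶ × 102 × 1400 = 2.37 mm.
After closing the 1.7 mm clearance, 2.37 − 1.7 = 0.6705 mm of expansion remains to be suppressed by the wall.
That suppressed elongation corresponds to σ = E·Δ/L = 193×10³ × 0.6705/1400 = 92.43 MPa.
Force on the wall = σA = 92.43 × 2675 mm² = 247.3 kN.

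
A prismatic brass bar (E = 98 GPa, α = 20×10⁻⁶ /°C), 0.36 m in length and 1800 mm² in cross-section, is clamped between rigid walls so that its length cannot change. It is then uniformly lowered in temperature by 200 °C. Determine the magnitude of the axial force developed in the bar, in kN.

The ends cannot move, so σ = EαΔT = 98×10³ × 20×10⁻⁶ × 200 = 392 MPa.
P = AEαΔT = 1800 × 98×10³ × 20×10⁻⁶ × 200 = 705.6 kN (tensile).

P ≈ 706 kN (tensile)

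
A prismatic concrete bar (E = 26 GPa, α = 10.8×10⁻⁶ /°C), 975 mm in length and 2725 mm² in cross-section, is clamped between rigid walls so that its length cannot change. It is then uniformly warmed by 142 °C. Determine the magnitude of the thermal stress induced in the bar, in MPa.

With length fixed, the mechanical strain must cancel the thermal strain αΔT = 10.8×10⁻⁶ × 142 = 1533.6×10⁻⁶.
Hence σ = E·αΔT = 26×10³ × 1533.6×10⁻⁶ = 39.87 MPa, compressive.

σ ≈ 39.9 MPa (compressive)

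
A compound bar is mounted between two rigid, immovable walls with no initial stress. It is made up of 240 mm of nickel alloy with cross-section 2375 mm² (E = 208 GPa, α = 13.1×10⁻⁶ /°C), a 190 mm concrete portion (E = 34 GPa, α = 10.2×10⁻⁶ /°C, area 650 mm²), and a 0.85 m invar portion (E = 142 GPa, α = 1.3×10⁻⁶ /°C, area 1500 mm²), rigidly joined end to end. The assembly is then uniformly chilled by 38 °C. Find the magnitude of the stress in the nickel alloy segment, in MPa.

Free thermal contraction of the whole bar: Σ αᵢΔT Lᵢ = 13.1×10⁻⁶×38×240 + 10.2×10⁻⁶×38×190 + 1.3×10⁻⁶×38×850 = 0.2351 mm.
The walls prevent any net length change, so an axial force P (same in every segment) develops. Compatibility: P · Σ Lᵢ/(AᵢEᵢ) = δ_free.
Σ Lᵢ/(AᵢEᵢ) = 240/(2375×208×10³) + 190/(650×34×10³) + 850/(1500×142×10³) = 1.307×10⁻⁵ mm/N.
So P = 0.2351 / 1.307×10⁻⁵ = 17.98 kN, tensile.
σ_{nickel alloy} = P / A = 17980 / 2375 = 7.572 MPa.

σ ≈ 7.57 MPa (tensile)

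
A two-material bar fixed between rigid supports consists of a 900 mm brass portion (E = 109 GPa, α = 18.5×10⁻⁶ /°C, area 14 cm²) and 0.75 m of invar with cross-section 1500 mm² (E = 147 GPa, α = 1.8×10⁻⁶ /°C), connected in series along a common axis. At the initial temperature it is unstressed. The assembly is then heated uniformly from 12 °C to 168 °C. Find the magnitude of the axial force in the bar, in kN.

With the walls removed the bar would change length by δ_free = Σ αᵢΔT Lᵢ = 18.5×10⁻⁶×156×900 + 1.8×10⁻⁶×156×750 = 2.808 mm.
The rigid supports impose zero overall length change; the single axial force P common to all segments must satisfy P Σ Lᵢ/(AᵢEᵢ) = δ_free.
Σ Lᵢ/(AᵢEᵢ) = 900/(1400×109×10³) + 750/(1500×147×10³) = 9.299×10⁻⁶ mm/N.
So P = 2.808 / 9.299×10⁻⁶ = 302 kN, compressive.

P ≈ 302 kN (compressive)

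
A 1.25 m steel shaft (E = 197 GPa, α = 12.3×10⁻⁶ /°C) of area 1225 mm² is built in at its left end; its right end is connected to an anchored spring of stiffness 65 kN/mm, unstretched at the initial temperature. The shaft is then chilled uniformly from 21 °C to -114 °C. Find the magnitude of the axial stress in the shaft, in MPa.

If the spring were absent the shaft would shorten by αΔT L = 12.3×10⁻⁶ × 135 × 1250 = 2.076 mm.
With a force P in the spring, the elastic change of the shaft is PL/(AE) and that of the spring is P/k; compatibility requires their sum to equal δ_free.
P [ L/(AE) + 1/k ] = δ_free → P [ 1250/(1225×197×10³) + 1/(65×10³) ] = 2.076.
P = 2.076 / 2.056×10⁻⁵ = 100900 N.
σ = P/A = 100900/1225 = 82.39 MPa.

σ ≈ 82.4 MPa (tensile)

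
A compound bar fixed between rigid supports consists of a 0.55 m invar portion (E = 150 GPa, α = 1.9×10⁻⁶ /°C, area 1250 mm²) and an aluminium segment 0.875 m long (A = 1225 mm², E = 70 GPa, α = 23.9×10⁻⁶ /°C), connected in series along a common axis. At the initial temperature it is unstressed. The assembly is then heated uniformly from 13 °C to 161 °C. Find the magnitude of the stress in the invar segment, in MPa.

Free thermal expansion of the whole bar: Σ αᵢΔT Lᵢ = 1.9×10⁻⁶×148×550 + 23.9×10⁻⁶×148×875 = 3.25 mm.
The walls prevent any net length change, so an axial force P (same in every segment) develops. Compatibility: P · Σ Lᵢ/(AᵢEᵢ) = δ_free.
The series flexibility is Σ Lᵢ/(AᵢEᵢ) = 550/(1250×150×10³) + 875/(1225×70×10³) = 1.314×10⁻⁵ mm/N.
Hence P = δ_free / Σ(L/AE) = 3.25/1.314×10⁻⁵ = 247.4 kN (compressive).
σ_{invar} = P / A = 247400 / 1250 = 197.9 MPa.

σ ≈ 198 MPa (compressive)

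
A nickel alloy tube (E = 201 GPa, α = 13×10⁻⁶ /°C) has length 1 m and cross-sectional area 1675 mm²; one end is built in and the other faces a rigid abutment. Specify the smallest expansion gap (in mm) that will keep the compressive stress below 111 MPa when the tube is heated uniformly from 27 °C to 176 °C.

Free expansion if unrestrained: δ_free = αΔT L = 13×10⁻⁶ × 149 × 1000 = 1.937 mm.
At the allowable stress the elastic shortening the wall may impose is σL/E = 111 × 1000 / (201×10³) = 0.5522 mm.
So the gap has to take up the difference, g_min = δ_free − σL/E = 1.937 − 0.5522 = 1.385 mm.

g ≈ 1.38 mm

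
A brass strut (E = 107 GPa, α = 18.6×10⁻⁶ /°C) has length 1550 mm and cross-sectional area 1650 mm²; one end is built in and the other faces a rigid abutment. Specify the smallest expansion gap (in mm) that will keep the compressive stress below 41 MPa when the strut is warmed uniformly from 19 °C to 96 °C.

g ≈ 1.63 mm

With no wall the strut would lengthen by αΔT L = 18.6×10⁻⁶ × 77 × 1550 = 2.22 mm.
A stress of 41 MPa corresponds to the wall pushing the strut back by σL/E = 41×1550/(107×10³) = 0.5939 mm.
The gap must absorb the remainder: g_min = 2.22 − 0.5939 = 1.626 mm.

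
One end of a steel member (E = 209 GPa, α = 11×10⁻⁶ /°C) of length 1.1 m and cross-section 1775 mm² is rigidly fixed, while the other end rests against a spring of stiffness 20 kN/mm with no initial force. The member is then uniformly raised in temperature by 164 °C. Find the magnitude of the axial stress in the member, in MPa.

σ ≈ 21.1 MPa (compressive)

The unrestrained thermal change is αΔT L = 11×10⁻⁶ × 164 × 1100 = 1.984 mm.
With a force P in the spring, the elastic change of the member is PL/(AE) and that of the spring is P/k; compatibility requires their sum to equal δ_free.
P [ L/(AE) + 1/k ] = δ_free → P [ 1100/(1775×209×10³) + 1/(20×10³) ] = 1.984.
P = 1.984 / 5.297×10⁻⁵ = 37470 N.
σ = P/A = 37470/1775 = 21.11 MPa.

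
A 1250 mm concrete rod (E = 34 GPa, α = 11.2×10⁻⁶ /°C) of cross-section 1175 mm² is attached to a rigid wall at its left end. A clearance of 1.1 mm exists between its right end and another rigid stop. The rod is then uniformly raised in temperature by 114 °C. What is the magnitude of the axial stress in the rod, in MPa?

If the wall were absent the rod would grow by αΔT L = 11.2×10⁻⁶ × 114 × 1250 = 1.596 mm.
This exceeds the 1.1 mm gap, so the wall pushes back. The portion of expansion that must be recovered elastically is δ_free − gap = 1.596 − 1.1 = 0.496 mm.
So σ = E(δ_free − g)/L = 34×10³ × 0.496/1250 = 13.49 MPa.

σ ≈ 13.5 MPa (compressive)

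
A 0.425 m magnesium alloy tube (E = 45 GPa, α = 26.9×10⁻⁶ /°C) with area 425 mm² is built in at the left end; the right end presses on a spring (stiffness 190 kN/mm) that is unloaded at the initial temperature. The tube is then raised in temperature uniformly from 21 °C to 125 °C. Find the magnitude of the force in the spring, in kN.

Free thermal expansion: δ_free = αΔT L = 26.9×10⁻⁶ × 104 × 425 = 1.189 mm.
With a force P in the spring, the elastic change of the tube is PL/(AE) and that of the spring is P/k; compatibility requires their sum to equal δ_free.
P [ L/(AE) + 1/k ] = δ_free → P [ 425/(425×45×10³) + 1/(190×10³) ] = 1.189.
P = 1.189 / 2.749×10⁻⁵ = 43260 N.

P ≈ 43.3 kN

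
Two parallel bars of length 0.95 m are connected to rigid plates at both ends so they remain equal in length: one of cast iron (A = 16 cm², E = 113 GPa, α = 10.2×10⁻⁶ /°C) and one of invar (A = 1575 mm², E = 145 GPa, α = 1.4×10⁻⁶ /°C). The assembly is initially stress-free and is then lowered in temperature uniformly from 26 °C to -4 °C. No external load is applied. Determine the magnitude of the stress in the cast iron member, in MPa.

Both members must finish at the same length. With the larger α, the cast iron tends to over-contract; the plates restrain it, putting the cast iron in tension and the invar in compression. With no external load the two internal forces are equal and opposite, magnitude P.
Compatibility of the two members (thermal + elastic change equal): (α₁ − α₂)ΔT = P·[1/(A₁E₁) + 1/(A₂E₂)].
|α₁ − α₂|·ΔT = 8.8×10⁻⁶ × 30 = 0.000264.
1/(A₁E₁) + 1/(A₂E₂) = 1/(1600×113×10³) + 1/(1575×145×10³) = 9.91×10⁻⁹ N⁻¹.
P = 0.000264 / 9.91×10⁻⁹ = 26640 N = 26.64 kN.
σ_{cast iron} = P/A₁ = 26640/1600 = 16.65 MPa, tensile.

σ ≈ 16.7 MPa (tensile)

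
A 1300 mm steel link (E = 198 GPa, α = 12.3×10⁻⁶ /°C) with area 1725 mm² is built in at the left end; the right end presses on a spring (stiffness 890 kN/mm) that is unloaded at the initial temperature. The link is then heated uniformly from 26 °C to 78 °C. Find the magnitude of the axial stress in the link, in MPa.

σ ≈ 97.8 MPa (compressive)

Free thermal expansion: δ_free = αΔT L = 12.3×10⁻⁶ × 52 × 1300 = 0.8315 mm.
Let P be the compressive force at the spring. The link shortens elastically by PL/(AE) and the spring compresses by P/k; together these equal δ_free.
So P = δ_free / [L/(AE) + 1/k] = 0.8315 / [ 1300/(1725×198×10³) + 1/(890×10³) ].
P = 0.8315 / 4.93×10⁻⁶ = 168700 N.
σ = P/A = 168700/1725 = 97.78 MPa.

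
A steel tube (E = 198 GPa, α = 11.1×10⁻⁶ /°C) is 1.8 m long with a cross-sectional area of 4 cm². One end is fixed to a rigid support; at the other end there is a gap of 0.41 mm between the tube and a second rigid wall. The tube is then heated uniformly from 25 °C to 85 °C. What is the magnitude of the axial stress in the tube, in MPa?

σ ≈ 86.8 MPa (compressive)

If the wall were absent the tube would grow by αΔT L = 11.1×10⁻⁶ × 60 × 1800 = 1.199 mm.
The gap closes (δ_free > 0.41 mm) and the wall then resists a further 1.199 − 0.41 = 0.7888 mm of expansion.
That suppressed elongation corresponds to σ = E·Δ/L = 198×10³ × 0.7888/1800 = 86.77 MPa.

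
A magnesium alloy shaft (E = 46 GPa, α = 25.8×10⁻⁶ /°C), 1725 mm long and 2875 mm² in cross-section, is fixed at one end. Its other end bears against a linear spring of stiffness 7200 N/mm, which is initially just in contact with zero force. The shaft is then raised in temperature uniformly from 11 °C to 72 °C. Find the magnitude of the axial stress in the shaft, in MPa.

Free thermal expansion: δ_free = αΔT L = 25.8×10⁻⁶ × 61 × 1725 = 2.715 mm.
Let P be the compressive force at the spring. The shaft shortens elastically by PL/(AE) and the spring compresses by P/k; together these equal δ_free.
P [ L/(AE) + 1/k ] = δ_free → P [ 1725/(2875×46×10³) + 1/(7200) ] = 2.715.
P = 2.715 / 0.0001519 = 17870 N.
σ = P/A = 17870/2875 = 6.215 MPa.

σ ≈ 6.22 MPa (compressive)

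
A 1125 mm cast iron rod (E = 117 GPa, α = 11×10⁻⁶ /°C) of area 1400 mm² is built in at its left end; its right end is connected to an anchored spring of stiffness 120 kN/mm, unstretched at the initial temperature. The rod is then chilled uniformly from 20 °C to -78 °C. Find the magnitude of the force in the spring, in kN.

P ≈ 79.8 kN

The unrestrained thermal change is αΔT L = 11×10⁻⁶ × 98 × 1125 = 1.213 mm.
Let P be the tensile force in the spring. The rod extends elastically by PL/(AE) and the spring stretches by P/k; together these equal δ_free.
P [ L/(AE) + 1/k ] = δ_free → P [ 1125/(1400×117×10³) + 1/(120×10³) ] = 1.213.
P = 1.213 / 1.52×10⁻⁵ = 79780 N.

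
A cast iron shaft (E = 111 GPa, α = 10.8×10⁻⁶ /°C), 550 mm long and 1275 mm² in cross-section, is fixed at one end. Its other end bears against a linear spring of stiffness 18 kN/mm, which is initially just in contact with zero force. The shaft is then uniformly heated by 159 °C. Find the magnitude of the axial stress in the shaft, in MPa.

The unrestrained thermal change is αΔT L = 10.8×10⁻⁶ × 159 × 550 = 0.9445 mm.
Let P be the compressive force at the spring. The shaft shortens elastically by PL/(AE) and the spring compresses by P/k; together these equal δ_free.
P [ L/(AE) + 1/k ] = δ_free → P [ 550/(1275×111×10³) + 1/(18×10³) ] = 0.9445.
P = 0.9445 / 5.944×10⁻⁵ = 15890 N.
σ = P/A = 15890/1275 = 12.46 MPa.

σ ≈ 12.5 MPa (compressive)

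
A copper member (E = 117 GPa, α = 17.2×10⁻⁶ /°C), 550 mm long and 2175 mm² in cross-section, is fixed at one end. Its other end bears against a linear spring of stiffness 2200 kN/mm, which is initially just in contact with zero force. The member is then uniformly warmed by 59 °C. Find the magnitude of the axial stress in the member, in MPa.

Free thermal expansion: δ_free = αΔT L = 17.2×10⁻⁶ × 59 × 550 = 0.5581 mm.
With a force P in the spring, the elastic change of the member is PL/(AE) and that of the spring is P/k; compatibility requires their sum to equal δ_free.
P [ L/(AE) + 1/k ] = δ_free → P [ 550/(2175×117×10³) + 1/(2200×10³) ] = 0.5581.
P = 0.5581 / 2.616×10⁻⁶ = 213400 N.
σ = P/A = 213400/2175 = 98.1 MPa.

σ ≈ 98.1 MPa (compressive)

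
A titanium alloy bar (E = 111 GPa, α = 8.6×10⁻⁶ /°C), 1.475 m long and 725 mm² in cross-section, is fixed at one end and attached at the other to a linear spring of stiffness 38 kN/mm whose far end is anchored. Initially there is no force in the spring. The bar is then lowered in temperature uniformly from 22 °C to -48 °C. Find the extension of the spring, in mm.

If the spring were absent the bar would shorten by αΔT L = 8.6×10⁻⁶ × 70 × 1475 = 0.8879 mm.
Let P be the tensile force in the spring. The bar extends elastically by PL/(AE) and the spring stretches by P/k; together these equal δ_free.
P [ L/(AE) + 1/k ] = δ_free → P [ 1475/(725×111×10³) + 1/(38×10³) ] = 0.8879.
P = 0.8879 / 4.464×10⁻⁵ = 19890 N.
Spring extension = P/k = 19890/(38×10³) = 0.5234 mm.

δ ≈ 0.523 mm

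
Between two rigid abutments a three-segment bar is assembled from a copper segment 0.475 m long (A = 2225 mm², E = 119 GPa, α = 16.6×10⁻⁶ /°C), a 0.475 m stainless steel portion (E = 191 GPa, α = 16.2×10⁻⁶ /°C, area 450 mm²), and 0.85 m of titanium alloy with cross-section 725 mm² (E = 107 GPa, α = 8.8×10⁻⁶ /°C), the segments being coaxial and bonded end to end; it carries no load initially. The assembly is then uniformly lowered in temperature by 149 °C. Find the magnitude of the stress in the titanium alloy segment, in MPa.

If the supports were absent, the total length change would be Σ αᵢΔT Lᵢ = 16.6×10⁻⁶×149×475 + 16.2×10⁻⁶×149×475 + 8.8×10⁻⁶×149×850 = 3.436 mm.
The walls prevent any net length change, so an axial force P (same in every segment) develops. Compatibility: P · Σ Lᵢ/(AᵢEᵢ) = δ_free.
Σ Lᵢ/(AᵢEᵢ) = 475/(2225×119×10³) + 475/(450×191×10³) + 850/(725×107×10³) = 1.828×10⁻⁵ mm/N.
So P = 3.436 / 1.828×10⁻⁵ = 188 kN, tensile.
σ_{titanium alloy} = P / A = 188000 / 725 = 259.3 MPa.

σ ≈ 259 MPa (tensile)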